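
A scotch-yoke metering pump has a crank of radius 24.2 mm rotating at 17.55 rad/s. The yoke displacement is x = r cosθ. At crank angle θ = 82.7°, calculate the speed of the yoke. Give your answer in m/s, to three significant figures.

ω = 17.55 rad/s
x = r cosθ ⇒ ẋ = −rω sinθ.
|v| = rω|sinθ| = 0.0242·17.55·|sin 82.7°| = 0.42127 m/s.

0.421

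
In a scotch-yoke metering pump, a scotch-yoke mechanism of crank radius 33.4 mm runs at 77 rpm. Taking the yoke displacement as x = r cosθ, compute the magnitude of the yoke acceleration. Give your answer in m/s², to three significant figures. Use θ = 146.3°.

1.81

ω = 8.063 rad/s (from 77 rpm).
x = r cosθ ⇒ ẍ = −rω² cosθ (ω constant).
|a| = rω²|cosθ| = 0.0334·(8.063)²·|cos 146.3°| = 1.8067 m/s².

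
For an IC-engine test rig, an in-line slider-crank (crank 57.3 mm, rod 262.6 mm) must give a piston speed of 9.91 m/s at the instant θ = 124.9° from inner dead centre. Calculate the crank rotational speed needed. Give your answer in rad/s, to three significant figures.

For an in-line slider-crank, |v_piston| = rω|sinθ|·[1 + r cosθ/√(L² − r² sin²θ)].
With r = 0.0573 m, L = 0.2626 m, θ = 124.9°: the bracketed kinematic factor |dx/dθ| = 0.041031 m.
ω = v/|dx/dθ| = 9.91/0.041031 = 241.52 rad/s.

242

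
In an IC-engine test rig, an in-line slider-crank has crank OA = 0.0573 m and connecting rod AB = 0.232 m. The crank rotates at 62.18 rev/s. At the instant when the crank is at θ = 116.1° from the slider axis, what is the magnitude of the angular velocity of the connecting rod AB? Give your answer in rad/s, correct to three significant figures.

43.5

ω = 390.7 rad/s (converted from 62.18 rev/s).
The rod makes angle φ with the slider axis where L sinφ = r sinθ; differentiating, L cosφ·φ̇ = r ω cosθ.
L cosφ = √(L² − r² sin²θ) = 0.22622 m.
|ω_rod| = r ω |cosθ| / √(L² − r² sin²θ) = 0.0573·390.7·0.43994/0.22622 = 43.536 rad/s.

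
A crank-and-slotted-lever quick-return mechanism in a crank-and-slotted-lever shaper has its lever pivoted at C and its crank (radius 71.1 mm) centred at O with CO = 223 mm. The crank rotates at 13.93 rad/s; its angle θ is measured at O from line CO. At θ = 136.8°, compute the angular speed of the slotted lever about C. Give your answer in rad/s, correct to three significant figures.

2.86

ω = 13.93 rad/s
Crank pin A relative to C: A = (d + r cosθ, r sinθ); lever angle φ = atan2(r sinθ, d + r cosθ).
Differentiating tanφ: φ̇ = rω(d cosθ + r)/(d² + r² + 2dr cosθ).
d² + r² + 2dr cosθ = |CA|² = 0.0316682 m²;  d cosθ + r = -0.09146 m.
|ω_lever| = |0.0711·13.93·-0.09146| / 0.0316682 = 2.8604 rad/s.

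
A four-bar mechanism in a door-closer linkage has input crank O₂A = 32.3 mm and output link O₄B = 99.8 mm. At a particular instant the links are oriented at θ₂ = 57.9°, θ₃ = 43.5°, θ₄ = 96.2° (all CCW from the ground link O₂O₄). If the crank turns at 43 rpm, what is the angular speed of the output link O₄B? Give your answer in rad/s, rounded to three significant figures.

ω₂ = 4.503 rad/s (from 43 rpm).
Differentiating the loop-closure r₂e^{iθ₂}+r₃e^{iθ₃}=r₁+r₄e^{iθ₄} gives r₂ω₂e^{iθ₂}+r₃ω₃e^{iθ₃}=r₄ω₄e^{iθ₄}.
Eliminating the other unknown: ω₄ = r₂ω₂ sin(θ₂−θ₃) / [r₄ sin(θ₄−θ₃)].
Numerator sine = +0.24869; denominator sine = +0.79547.
Result = 0.0323·4.503·(+0.24869) / (0.0998·(+0.79547)) = +0.45562 rad/s; magnitude 0.45562 rad/s.

0.456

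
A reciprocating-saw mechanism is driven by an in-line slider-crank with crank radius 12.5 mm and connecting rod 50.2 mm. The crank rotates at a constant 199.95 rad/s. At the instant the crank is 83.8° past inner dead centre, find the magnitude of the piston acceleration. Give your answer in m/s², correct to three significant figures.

ω = 199.9 rad/s
x(θ) = r cosθ + √(L² − r² sin²θ); with ω constant, a = ω²·d²x/dθ².
d²x/dθ² = −r cosθ − r²(cos2θ)/√u − r⁴ sin²2θ/(4u^{3/2}),  u = L² − r² sin²θ = 0.00236561 m².
Substituting r = 0.0125 m, L = 0.0502 m, θ = 83.8°: d²x/dθ² = +0.0017852 m.
a = ω²·d²x/dθ² = (199.9)²·(+0.0017852) = +71.371 m/s²;  |a| = 71.371 m/s².

71.4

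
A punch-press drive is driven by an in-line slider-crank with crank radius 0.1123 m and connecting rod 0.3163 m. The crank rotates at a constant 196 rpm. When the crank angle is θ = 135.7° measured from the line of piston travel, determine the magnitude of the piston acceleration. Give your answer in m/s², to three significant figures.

32.9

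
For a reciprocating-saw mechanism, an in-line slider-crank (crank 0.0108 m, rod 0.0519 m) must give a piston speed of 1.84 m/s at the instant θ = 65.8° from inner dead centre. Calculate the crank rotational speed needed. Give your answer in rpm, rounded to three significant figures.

For an in-line slider-crank, |v_piston| = rω|sinθ|·[1 + r cosθ/√(L² − r² sin²θ)].
With r = 0.0108 m, L = 0.0519 m, θ = 65.8°: the bracketed kinematic factor |dx/dθ| = 0.010707 m.
ω = v/|dx/dθ| = 1.84/0.010707 = 171.85 rad/s.
N = 60ω/(2π) = 1641.1 rpm.

1640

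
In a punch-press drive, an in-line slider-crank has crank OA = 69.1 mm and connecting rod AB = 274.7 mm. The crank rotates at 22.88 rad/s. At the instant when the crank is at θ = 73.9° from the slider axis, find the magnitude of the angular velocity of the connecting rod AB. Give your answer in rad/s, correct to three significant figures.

1.64

ω = 22.88 rad/s
The rod makes angle φ with the slider axis where L sinφ = r sinθ; differentiating, L cosφ·φ̇ = r ω cosθ.
L cosφ = √(L² − r² sin²θ) = 0.26656 m.
|ω_rod| = r ω |cosθ| / √(L² − r² sin²θ) = 0.0691·22.88·0.27731/0.26656 = 1.6448 rad/s.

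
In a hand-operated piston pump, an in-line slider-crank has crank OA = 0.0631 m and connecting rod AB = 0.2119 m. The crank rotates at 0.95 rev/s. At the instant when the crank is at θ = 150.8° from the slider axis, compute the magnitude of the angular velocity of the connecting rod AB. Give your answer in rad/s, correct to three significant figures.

1.57

ω = 5.969 rad/s (converted from 0.95 rev/s).
The rod makes angle φ with the slider axis where L sinφ = r sinθ; differentiating, L cosφ·φ̇ = r ω cosθ.
L cosφ = √(L² − r² sin²θ) = 0.20965 m.
|ω_rod| = r ω |cosθ| / √(L² − r² sin²θ) = 0.0631·5.969·0.87292/0.20965 = 1.5682 rad/s.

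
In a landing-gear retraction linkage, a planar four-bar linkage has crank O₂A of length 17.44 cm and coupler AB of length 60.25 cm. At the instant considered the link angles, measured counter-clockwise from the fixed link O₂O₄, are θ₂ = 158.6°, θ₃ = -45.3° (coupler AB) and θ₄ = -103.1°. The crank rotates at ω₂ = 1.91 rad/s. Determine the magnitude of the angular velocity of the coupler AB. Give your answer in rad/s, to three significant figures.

ω₂ = 1.91 rad/s
Differentiating the loop-closure r₂e^{iθ₂}+r₃e^{iθ₃}=r₁+r₄e^{iθ₄} gives r₂ω₂e^{iθ₂}+r₃ω₃e^{iθ₃}=r₄ω₄e^{iθ₄}.
Eliminating the other unknown: ω₃ = r₂ω₂ sin(θ₄−θ₂) / [r₃ sin(θ₃−θ₄)].
Numerator sine = +0.98953; denominator sine = +0.84619.
Result = 0.1744·1.91·(+0.98953) / (0.6025·(+0.84619)) = +0.64652 rad/s; magnitude 0.64652 rad/s.

0.647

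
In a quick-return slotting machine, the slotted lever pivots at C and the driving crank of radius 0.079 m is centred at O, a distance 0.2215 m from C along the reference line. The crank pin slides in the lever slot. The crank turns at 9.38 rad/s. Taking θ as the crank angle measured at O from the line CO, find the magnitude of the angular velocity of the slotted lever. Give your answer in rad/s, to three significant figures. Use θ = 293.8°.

ω = 9.38 rad/s
Crank pin A relative to C: A = (d + r cosθ, r sinθ); lever angle φ = atan2(r sinθ, d + r cosθ).
Differentiating tanφ: φ̇ = rω(d cosθ + r)/(d² + r² + 2dr cosθ).
d² + r² + 2dr cosθ = |CA|² = 0.0694261 m²;  d cosθ + r = +0.16839 m.
|ω_lever| = |0.079·9.38·+0.16839| / 0.0694261 = 1.7973 rad/s.

1.80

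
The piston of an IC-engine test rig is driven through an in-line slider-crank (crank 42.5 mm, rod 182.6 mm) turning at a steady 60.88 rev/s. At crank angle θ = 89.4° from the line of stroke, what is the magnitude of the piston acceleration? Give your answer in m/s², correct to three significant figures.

1420

ω = 2π·60.9 = 382.5 rad/s
x(θ) = r cosθ + √(L² − r² sin²θ); with ω constant, a = ω²·d²x/dθ².
d²x/dθ² = −r cosθ − r²(cos2θ)/√u − r⁴ sin²2θ/(4u^{3/2}),  u = L² − r² sin²θ = 0.0315367 m².
Substituting r = 0.0425 m, L = 0.1826 m, θ = 89.4°: d²x/dθ² = +0.0097238 m.
a = ω²·d²x/dθ² = (382.5)²·(+0.0097238) = +1422.8 m/s²;  |a| = 1422.8 m/s².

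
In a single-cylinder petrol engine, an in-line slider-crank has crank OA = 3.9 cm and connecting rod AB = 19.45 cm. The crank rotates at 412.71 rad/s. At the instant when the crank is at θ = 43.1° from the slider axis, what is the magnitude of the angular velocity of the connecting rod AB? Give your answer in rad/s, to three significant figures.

61.0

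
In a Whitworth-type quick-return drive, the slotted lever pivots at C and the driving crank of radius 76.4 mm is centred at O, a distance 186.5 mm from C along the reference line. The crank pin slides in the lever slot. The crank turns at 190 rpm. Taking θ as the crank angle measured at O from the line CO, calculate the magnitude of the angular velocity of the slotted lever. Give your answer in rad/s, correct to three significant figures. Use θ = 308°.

5.00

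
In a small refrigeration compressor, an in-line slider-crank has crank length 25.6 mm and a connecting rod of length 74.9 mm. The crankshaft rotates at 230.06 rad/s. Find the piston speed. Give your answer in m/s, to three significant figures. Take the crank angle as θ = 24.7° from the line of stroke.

3.23

ω = 230.1 rad/s
For an in-line slider-crank, x = r cosθ + √(L² − r² sin²θ), so v = −rω sinθ·[1 + r cosθ/√(L² − r² sin²θ)].
With r = 0.0256 m, L = 0.0749 m, θ = 24.7°: √(L² − r² sin²θ) = 0.074132 m.
v = −0.0256·230.1·0.41787·[1 + 0.0256·0.90851/0.074132] = -3.2332 m/s.
|v| = 3.2332 m/s.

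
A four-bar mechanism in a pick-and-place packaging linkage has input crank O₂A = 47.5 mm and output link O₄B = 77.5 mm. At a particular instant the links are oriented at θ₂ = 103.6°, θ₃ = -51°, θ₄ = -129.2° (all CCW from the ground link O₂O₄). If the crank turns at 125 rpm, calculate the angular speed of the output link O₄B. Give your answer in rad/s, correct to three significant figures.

3.52

ω₂ = 13.09 rad/s (from 125 rpm).
Differentiating the loop-closure r₂e^{iθ₂}+r₃e^{iθ₃}=r₁+r₄e^{iθ₄} gives r₂ω₂e^{iθ₂}+r₃ω₃e^{iθ₃}=r₄ω₄e^{iθ₄}.
Eliminating the other unknown: ω₄ = r₂ω₂ sin(θ₂−θ₃) / [r₄ sin(θ₄−θ₃)].
Numerator sine = +0.42894; denominator sine = -0.97887.
Result = 0.0475·13.09·(+0.42894) / (0.0775·(-0.97887)) = -3.5156 rad/s; magnitude 3.5156 rad/s.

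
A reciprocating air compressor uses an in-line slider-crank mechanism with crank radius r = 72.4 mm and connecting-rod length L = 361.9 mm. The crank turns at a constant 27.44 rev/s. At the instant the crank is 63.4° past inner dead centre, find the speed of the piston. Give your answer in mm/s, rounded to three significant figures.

ω = 2π·27.4 = 172.4 rad/s
For an in-line slider-crank, x = r cosθ + √(L² − r² sin²θ), so v = −rω sinθ·[1 + r cosθ/√(L² − r² sin²θ)].
With r = 0.0724 m, L = 0.3619 m, θ = 63.4°: √(L² − r² sin²θ) = 0.35606 m.
v = −0.0724·172.4·0.89415·[1 + 0.0724·0.44776/0.35606] = -12.177 m/s.
|v| = 12.177 m/s = 12177 mm/s.

12200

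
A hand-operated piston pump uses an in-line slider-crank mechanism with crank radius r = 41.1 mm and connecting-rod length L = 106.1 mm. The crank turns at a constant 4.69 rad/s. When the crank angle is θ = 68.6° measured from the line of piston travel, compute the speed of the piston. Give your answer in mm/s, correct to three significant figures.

207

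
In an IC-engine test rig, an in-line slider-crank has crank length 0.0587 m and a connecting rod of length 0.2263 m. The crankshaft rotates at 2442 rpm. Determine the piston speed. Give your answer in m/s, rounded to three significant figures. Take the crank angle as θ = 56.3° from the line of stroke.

14.3

ω = 2π·2442/60 = 255.7 rad/s
For an in-line slider-crank, x = r cosθ + √(L² − r² sin²θ), so v = −rω sinθ·[1 + r cosθ/√(L² − r² sin²θ)].
With r = 0.0587 m, L = 0.2263 m, θ = 56.3°: √(L² − r² sin²θ) = 0.22097 m.
v = −0.0587·255.7·0.83195·[1 + 0.0587·0.55484/0.22097] = -14.329 m/s.
|v| = 14.329 m/s.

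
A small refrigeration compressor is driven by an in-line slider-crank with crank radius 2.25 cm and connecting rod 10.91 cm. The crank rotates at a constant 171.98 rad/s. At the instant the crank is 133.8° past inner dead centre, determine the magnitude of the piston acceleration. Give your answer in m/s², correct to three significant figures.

465

ω = 172 rad/s
x(θ) = r cosθ + √(L² − r² sin²θ); with ω constant, a = ω²·d²x/dθ².
d²x/dθ² = −r cosθ − r²(cos2θ)/√u − r⁴ sin²2θ/(4u^{3/2}),  u = L² − r² sin²θ = 0.0116391 m².
Substituting r = 0.0225 m, L = 0.1091 m, θ = 133.8°: d²x/dθ² = +0.015719 m.
a = ω²·d²x/dθ² = (172)²·(+0.015719) = +464.92 m/s²;  |a| = 464.92 m/s².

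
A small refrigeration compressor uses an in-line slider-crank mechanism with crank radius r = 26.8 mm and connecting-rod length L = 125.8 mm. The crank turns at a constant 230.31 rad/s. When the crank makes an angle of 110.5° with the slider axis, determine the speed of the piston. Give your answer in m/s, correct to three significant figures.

ω = 230.3 rad/s
For an in-line slider-crank, x = r cosθ + √(L² − r² sin²θ), so v = −rω sinθ·[1 + r cosθ/√(L² − r² sin²θ)].
With r = 0.0268 m, L = 0.1258 m, θ = 110.5°: √(L² − r² sin²θ) = 0.12327 m.
v = −0.0268·230.3·0.93667·[1 + 0.0268·-0.35021/0.12327] = -5.3412 m/s.
|v| = 5.3412 m/s.

5.34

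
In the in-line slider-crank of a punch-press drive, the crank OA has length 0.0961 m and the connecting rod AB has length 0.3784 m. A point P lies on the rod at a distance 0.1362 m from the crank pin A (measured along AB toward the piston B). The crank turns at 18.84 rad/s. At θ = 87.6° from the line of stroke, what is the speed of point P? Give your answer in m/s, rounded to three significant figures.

1.82

ω = 18.84 rad/s.  Crank-pin speed |V_A| = rω = 1.8105 m/s, perpendicular to OA.
Rod angle: sinφ = −(r/L) sinθ ⇒ φ = -14.699°; ω_rod = −rω cosθ/√(L²−r²sin²θ) = -0.20714 rad/s.
V_P = V_A + ω_rod × AP, with AP = 0.1362 m along the rod.
Components: V_Px = −rω sinθ − a·ω_rod·sinφ = -1.8161 m/s;  V_Py = rω cosθ + a·ω_rod·cosφ = +0.048528 m/s.
|V_P| = √(V_Px² + V_Py²) = 1.8167 m/s.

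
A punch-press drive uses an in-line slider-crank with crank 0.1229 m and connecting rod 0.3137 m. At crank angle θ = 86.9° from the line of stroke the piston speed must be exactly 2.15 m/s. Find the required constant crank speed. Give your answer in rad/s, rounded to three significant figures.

For an in-line slider-crank, |v_piston| = rω|sinθ|·[1 + r cosθ/√(L² − r² sin²θ)].
With r = 0.1229 m, L = 0.3137 m, θ = 86.9°: the bracketed kinematic factor |dx/dθ| = 0.12555 m.
ω = v/|dx/dθ| = 2.15/0.12555 = 17.125 rad/s.

17.1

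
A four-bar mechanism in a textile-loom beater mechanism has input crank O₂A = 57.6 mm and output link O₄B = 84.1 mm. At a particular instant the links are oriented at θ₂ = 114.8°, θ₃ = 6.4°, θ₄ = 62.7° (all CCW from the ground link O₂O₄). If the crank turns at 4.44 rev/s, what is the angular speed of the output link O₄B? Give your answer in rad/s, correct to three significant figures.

21.8

ω₂ = 27.9 rad/s (from 4.44 rev/s).
Differentiating the loop-closure r₂e^{iθ₂}+r₃e^{iθ₃}=r₁+r₄e^{iθ₄} gives r₂ω₂e^{iθ₂}+r₃ω₃e^{iθ₃}=r₄ω₄e^{iθ₄}.
Eliminating the other unknown: ω₄ = r₂ω₂ sin(θ₂−θ₃) / [r₄ sin(θ₄−θ₃)].
Numerator sine = +0.94888; denominator sine = +0.83195.
Result = 0.0576·27.9·(+0.94888) / (0.0841·(+0.83195)) = +21.792 rad/s; magnitude 21.792 rad/s.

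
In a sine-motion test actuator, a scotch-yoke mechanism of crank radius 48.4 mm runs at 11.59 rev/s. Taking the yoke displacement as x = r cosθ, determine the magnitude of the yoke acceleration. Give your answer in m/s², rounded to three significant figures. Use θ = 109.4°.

85.3

ω = 72.82 rad/s (from 11.59 rev/s).
x = r cosθ ⇒ ẍ = −rω² cosθ (ω constant).
|a| = rω²|cosθ| = 0.0484·(72.82)²·|cos 109.4°| = 85.255 m/s².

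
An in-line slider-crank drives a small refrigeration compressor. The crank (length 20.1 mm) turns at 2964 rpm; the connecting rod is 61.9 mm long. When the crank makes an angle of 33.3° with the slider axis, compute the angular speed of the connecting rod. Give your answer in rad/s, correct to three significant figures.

85.6

ω = 310.4 rad/s (converted from 2964 rpm).
The rod makes angle φ with the slider axis where L sinφ = r sinθ; differentiating, L cosφ·φ̇ = r ω cosθ.
L cosφ = √(L² − r² sin²θ) = 0.060908 m.
|ω_rod| = r ω |cosθ| / √(L² − r² sin²θ) = 0.0201·310.4·0.83581/0.060908 = 85.611 rad/s.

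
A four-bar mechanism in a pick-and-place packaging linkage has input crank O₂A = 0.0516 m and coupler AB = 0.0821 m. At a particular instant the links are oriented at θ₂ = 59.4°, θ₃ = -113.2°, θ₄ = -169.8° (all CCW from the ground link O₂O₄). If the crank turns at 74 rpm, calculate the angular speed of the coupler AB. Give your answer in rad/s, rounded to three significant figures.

4.42

ω₂ = 7.749 rad/s (from 74 rpm).
Differentiating the loop-closure r₂e^{iθ₂}+r₃e^{iθ₃}=r₁+r₄e^{iθ₄} gives r₂ω₂e^{iθ₂}+r₃ω₃e^{iθ₃}=r₄ω₄e^{iθ₄}.
Eliminating the other unknown: ω₃ = r₂ω₂ sin(θ₄−θ₂) / [r₃ sin(θ₃−θ₄)].
Numerator sine = +0.75700; denominator sine = +0.83485.
Result = 0.0516·7.749·(+0.75700) / (0.0821·(+0.83485)) = +4.4162 rad/s; magnitude 4.4162 rad/s.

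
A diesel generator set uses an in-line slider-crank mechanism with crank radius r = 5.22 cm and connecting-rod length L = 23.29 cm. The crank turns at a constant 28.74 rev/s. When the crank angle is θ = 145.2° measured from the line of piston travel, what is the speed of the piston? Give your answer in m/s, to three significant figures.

4.38

ω = 2π·28.7 = 180.6 rad/s
For an in-line slider-crank, x = r cosθ + √(L² − r² sin²θ), so v = −rω sinθ·[1 + r cosθ/√(L² − r² sin²θ)].
With r = 0.0522 m, L = 0.2329 m, θ = 145.2°: √(L² − r² sin²θ) = 0.23099 m.
v = −0.0522·180.6·0.57071·[1 + 0.0522·-0.82115/0.23099] = -4.3814 m/s.
|v| = 4.3814 m/s.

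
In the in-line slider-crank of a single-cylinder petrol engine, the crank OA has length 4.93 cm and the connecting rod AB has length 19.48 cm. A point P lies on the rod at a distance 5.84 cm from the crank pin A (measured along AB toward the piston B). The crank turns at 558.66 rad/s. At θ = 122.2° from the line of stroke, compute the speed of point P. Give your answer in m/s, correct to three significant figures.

ω = 558.7 rad/s.  Crank-pin speed |V_A| = rω = 27.542 m/s, perpendicular to OA.
Rod angle: sinφ = −(r/L) sinθ ⇒ φ = -12.366°; ω_rod = −rω cosθ/√(L²−r²sin²θ) = +77.131 rad/s.
V_P = V_A + ω_rod × AP, with AP = 0.0584 m along the rod.
Components: V_Px = −rω sinθ − a·ω_rod·sinφ = -22.341 m/s;  V_Py = rω cosθ + a·ω_rod·cosφ = -10.277 m/s.
|V_P| = √(V_Px² + V_Py²) = 24.591 m/s.

24.6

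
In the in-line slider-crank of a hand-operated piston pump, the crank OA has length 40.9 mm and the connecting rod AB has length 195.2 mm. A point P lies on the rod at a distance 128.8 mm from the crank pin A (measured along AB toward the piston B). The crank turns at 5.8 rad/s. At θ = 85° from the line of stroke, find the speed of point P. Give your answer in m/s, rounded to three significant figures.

0.239

ω = 5.8 rad/s.  Crank-pin speed |V_A| = rω = 0.23722 m/s, perpendicular to OA.
Rod angle: sinφ = −(r/L) sinθ ⇒ φ = -12.048°; ω_rod = −rω cosθ/√(L²−r²sin²θ) = -0.1083 rad/s.
V_P = V_A + ω_rod × AP, with AP = 0.1288 m along the rod.
Components: V_Px = −rω sinθ − a·ω_rod·sinφ = -0.23923 m/s;  V_Py = rω cosθ + a·ω_rod·cosφ = +0.0070329 m/s.
|V_P| = √(V_Px² + V_Py²) = 0.23933 m/s.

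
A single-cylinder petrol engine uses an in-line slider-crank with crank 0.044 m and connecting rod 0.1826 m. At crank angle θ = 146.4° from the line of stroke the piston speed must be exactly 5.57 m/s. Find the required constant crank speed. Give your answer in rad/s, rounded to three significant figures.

287

For an in-line slider-crank, |v_piston| = rω|sinθ|·[1 + r cosθ/√(L² − r² sin²θ)].
With r = 0.044 m, L = 0.1826 m, θ = 146.4°: the bracketed kinematic factor |dx/dθ| = 0.019418 m.
ω = v/|dx/dθ| = 5.57/0.019418 = 286.84 rad/s.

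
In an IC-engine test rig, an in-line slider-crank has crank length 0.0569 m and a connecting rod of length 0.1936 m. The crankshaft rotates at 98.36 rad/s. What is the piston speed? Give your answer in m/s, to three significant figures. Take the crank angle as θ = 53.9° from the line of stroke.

ω = 98.36 rad/s
For an in-line slider-crank, x = r cosθ + √(L² − r² sin²θ), so v = −rω sinθ·[1 + r cosθ/√(L² − r² sin²θ)].
With r = 0.0569 m, L = 0.1936 m, θ = 53.9°: √(L² − r² sin²θ) = 0.18806 m.
v = −0.0569·98.36·0.80799·[1 + 0.0569·0.58920/0.18806] = -5.3282 m/s.
|v| = 5.3282 m/s.

5.33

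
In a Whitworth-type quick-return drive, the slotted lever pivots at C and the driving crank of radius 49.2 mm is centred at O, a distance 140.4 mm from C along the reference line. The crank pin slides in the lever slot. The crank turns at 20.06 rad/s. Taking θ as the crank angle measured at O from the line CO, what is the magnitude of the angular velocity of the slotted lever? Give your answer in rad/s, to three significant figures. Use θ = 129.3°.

2.93

ω = 20.06 rad/s
Crank pin A relative to C: A = (d + r cosθ, r sinθ); lever angle φ = atan2(r sinθ, d + r cosθ).
Differentiating tanφ: φ̇ = rω(d cosθ + r)/(d² + r² + 2dr cosθ).
d² + r² + 2dr cosθ = |CA|² = 0.0133824 m²;  d cosθ + r = -0.039727 m.
|ω_lever| = |0.0492·20.06·-0.039727| / 0.0133824 = 2.9298 rad/s.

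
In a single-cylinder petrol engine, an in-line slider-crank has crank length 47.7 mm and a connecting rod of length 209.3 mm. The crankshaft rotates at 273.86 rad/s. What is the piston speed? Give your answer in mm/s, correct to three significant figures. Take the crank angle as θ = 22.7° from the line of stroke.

ω = 273.9 rad/s
For an in-line slider-crank, x = r cosθ + √(L² − r² sin²θ), so v = −rω sinθ·[1 + r cosθ/√(L² − r² sin²θ)].
With r = 0.0477 m, L = 0.2093 m, θ = 22.7°: √(L² − r² sin²θ) = 0.20849 m.
v = −0.0477·273.9·0.38591·[1 + 0.0477·0.92254/0.20849] = -6.1052 m/s.
|v| = 6.1052 m/s = 6105.2 mm/s.

6110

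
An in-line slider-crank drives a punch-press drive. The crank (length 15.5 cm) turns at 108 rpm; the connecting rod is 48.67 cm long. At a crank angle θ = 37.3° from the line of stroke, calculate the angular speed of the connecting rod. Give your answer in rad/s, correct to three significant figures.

2.92

ω = 11.31 rad/s (converted from 108 rpm).
The rod makes angle φ with the slider axis where L sinφ = r sinθ; differentiating, L cosφ·φ̇ = r ω cosθ.
L cosφ = √(L² − r² sin²θ) = 0.47755 m.
|ω_rod| = r ω |cosθ| / √(L² − r² sin²θ) = 0.155·11.31·0.79547/0.47755 = 2.9201 rad/s.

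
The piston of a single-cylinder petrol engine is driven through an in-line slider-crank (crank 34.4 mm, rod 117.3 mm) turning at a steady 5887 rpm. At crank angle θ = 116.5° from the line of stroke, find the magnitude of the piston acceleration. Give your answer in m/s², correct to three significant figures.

8170

ω = 2π·5887/60 = 616.5 rad/s
x(θ) = r cosθ + √(L² − r² sin²θ); with ω constant, a = ω²·d²x/dθ².
d²x/dθ² = −r cosθ − r²(cos2θ)/√u − r⁴ sin²2θ/(4u^{3/2}),  u = L² − r² sin²θ = 0.0128115 m².
Substituting r = 0.0344 m, L = 0.1173 m, θ = 116.5°: d²x/dθ² = +0.021487 m.
a = ω²·d²x/dθ² = (616.5)²·(+0.021487) = +8166.3 m/s²;  |a| = 8166.3 m/s².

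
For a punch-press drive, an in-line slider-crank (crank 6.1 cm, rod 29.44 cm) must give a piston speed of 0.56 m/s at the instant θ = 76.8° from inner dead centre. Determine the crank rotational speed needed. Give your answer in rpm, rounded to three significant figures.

85.9

For an in-line slider-crank, |v_piston| = rω|sinθ|·[1 + r cosθ/√(L² − r² sin²θ)].
With r = 0.061 m, L = 0.2944 m, θ = 76.8°: the bracketed kinematic factor |dx/dθ| = 0.062257 m.
ω = v/|dx/dθ| = 0.56/0.062257 = 8.9949 rad/s.
N = 60ω/(2π) = 85.895 rpm.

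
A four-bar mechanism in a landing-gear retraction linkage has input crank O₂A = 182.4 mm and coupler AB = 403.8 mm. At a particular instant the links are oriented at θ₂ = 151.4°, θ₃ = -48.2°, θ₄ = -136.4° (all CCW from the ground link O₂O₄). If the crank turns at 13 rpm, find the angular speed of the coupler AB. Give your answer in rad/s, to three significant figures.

0.586

ω₂ = 1.361 rad/s (from 13 rpm).
Differentiating the loop-closure r₂e^{iθ₂}+r₃e^{iθ₃}=r₁+r₄e^{iθ₄} gives r₂ω₂e^{iθ₂}+r₃ω₃e^{iθ₃}=r₄ω₄e^{iθ₄}.
Eliminating the other unknown: ω₃ = r₂ω₂ sin(θ₄−θ₂) / [r₃ sin(θ₃−θ₄)].
Numerator sine = +0.95213; denominator sine = +0.99951.
Result = 0.1824·1.361·(+0.95213) / (0.4038·(+0.99951)) = +0.58579 rad/s; magnitude 0.58579 rad/s.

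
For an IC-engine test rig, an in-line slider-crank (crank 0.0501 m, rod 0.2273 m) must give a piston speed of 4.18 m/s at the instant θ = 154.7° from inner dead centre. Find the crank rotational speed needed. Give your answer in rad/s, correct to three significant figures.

244

For an in-line slider-crank, |v_piston| = rω|sinθ|·[1 + r cosθ/√(L² − r² sin²θ)].
With r = 0.0501 m, L = 0.2273 m, θ = 154.7°: the bracketed kinematic factor |dx/dθ| = 0.017125 m.
ω = v/|dx/dθ| = 4.18/0.017125 = 244.09 rad/s.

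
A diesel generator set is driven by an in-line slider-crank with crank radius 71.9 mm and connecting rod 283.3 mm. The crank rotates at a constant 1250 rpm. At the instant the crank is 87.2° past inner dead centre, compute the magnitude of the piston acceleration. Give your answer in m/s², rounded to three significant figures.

ω = 2π·1250/60 = 130.9 rad/s
x(θ) = r cosθ + √(L² − r² sin²θ); with ω constant, a = ω²·d²x/dθ².
d²x/dθ² = −r cosθ − r²(cos2θ)/√u − r⁴ sin²2θ/(4u^{3/2}),  u = L² − r² sin²θ = 0.0751016 m².
Substituting r = 0.0719 m, L = 0.2833 m, θ = 87.2°: d²x/dθ² = +0.015259 m.
a = ω²·d²x/dθ² = (130.9)²·(+0.015259) = +261.45 m/s²;  |a| = 261.45 m/s².

261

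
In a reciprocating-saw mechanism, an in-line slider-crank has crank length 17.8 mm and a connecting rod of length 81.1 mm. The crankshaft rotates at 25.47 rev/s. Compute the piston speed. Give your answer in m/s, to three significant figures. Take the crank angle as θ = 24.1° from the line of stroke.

1.40

ω = 2π·25.5 = 160 rad/s
For an in-line slider-crank, x = r cosθ + √(L² − r² sin²θ), so v = −rω sinθ·[1 + r cosθ/√(L² − r² sin²θ)].
With r = 0.0178 m, L = 0.0811 m, θ = 24.1°: √(L² − r² sin²θ) = 0.080774 m.
v = −0.0178·160·0.40833·[1 + 0.0178·0.91283/0.080774] = -1.3971 m/s.
|v| = 1.3971 m/s.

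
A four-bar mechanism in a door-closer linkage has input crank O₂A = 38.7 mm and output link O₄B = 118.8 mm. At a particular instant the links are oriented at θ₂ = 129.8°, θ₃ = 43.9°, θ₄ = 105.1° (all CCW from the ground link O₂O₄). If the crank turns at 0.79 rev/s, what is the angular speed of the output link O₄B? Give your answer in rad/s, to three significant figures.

ω₂ = 4.964 rad/s (from 0.79 rev/s).
Differentiating the loop-closure r₂e^{iθ₂}+r₃e^{iθ₃}=r₁+r₄e^{iθ₄} gives r₂ω₂e^{iθ₂}+r₃ω₃e^{iθ₃}=r₄ω₄e^{iθ₄}.
Eliminating the other unknown: ω₄ = r₂ω₂ sin(θ₂−θ₃) / [r₄ sin(θ₄−θ₃)].
Numerator sine = +0.99744; denominator sine = +0.87631.
Result = 0.0387·4.964·(+0.99744) / (0.1188·(+0.87631)) = +1.8405 rad/s; magnitude 1.8405 rad/s.

1.84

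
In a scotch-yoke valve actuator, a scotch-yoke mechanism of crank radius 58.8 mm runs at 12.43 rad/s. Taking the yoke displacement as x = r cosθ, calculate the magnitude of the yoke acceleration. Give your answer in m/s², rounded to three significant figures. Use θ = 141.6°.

7.12

ω = 12.43 rad/s
x = r cosθ ⇒ ẍ = −rω² cosθ (ω constant).
|a| = rω²|cosθ| = 0.0588·(12.43)²·|cos 141.6°| = 7.1198 m/s².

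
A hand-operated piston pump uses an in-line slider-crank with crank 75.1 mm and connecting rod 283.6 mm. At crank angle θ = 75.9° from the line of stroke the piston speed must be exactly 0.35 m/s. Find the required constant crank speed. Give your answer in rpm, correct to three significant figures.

For an in-line slider-crank, |v_piston| = rω|sinθ|·[1 + r cosθ/√(L² − r² sin²θ)].
With r = 0.0751 m, L = 0.2836 m, θ = 75.9°: the bracketed kinematic factor |dx/dθ| = 0.077699 m.
ω = v/|dx/dθ| = 0.35/0.077699 = 4.5045 rad/s.
N = 60ω/(2π) = 43.015 rpm.

43.0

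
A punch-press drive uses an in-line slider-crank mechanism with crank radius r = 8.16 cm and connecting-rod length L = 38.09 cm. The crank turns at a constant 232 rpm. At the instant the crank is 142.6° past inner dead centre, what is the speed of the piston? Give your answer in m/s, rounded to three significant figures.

ω = 2π·232/60 = 24.29 rad/s
For an in-line slider-crank, x = r cosθ + √(L² − r² sin²θ), so v = −rω sinθ·[1 + r cosθ/√(L² − r² sin²θ)].
With r = 0.0816 m, L = 0.3809 m, θ = 142.6°: √(L² − r² sin²θ) = 0.37766 m.
v = −0.0816·24.29·0.60738·[1 + 0.0816·-0.79441/0.37766] = -0.99742 m/s.
|v| = 0.99742 m/s.

0.997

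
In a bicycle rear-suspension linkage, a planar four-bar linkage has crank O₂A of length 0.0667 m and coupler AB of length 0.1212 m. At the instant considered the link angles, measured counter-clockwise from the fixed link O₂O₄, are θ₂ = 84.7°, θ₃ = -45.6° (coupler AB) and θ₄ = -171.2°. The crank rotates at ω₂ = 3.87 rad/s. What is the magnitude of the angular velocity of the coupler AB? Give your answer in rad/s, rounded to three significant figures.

2.54

ω₂ = 3.87 rad/s
Differentiating the loop-closure r₂e^{iθ₂}+r₃e^{iθ₃}=r₁+r₄e^{iθ₄} gives r₂ω₂e^{iθ₂}+r₃ω₃e^{iθ₃}=r₄ω₄e^{iθ₄}.
Eliminating the other unknown: ω₃ = r₂ω₂ sin(θ₄−θ₂) / [r₃ sin(θ₃−θ₄)].
Numerator sine = +0.96987; denominator sine = +0.81310.
Result = 0.0667·3.87·(+0.96987) / (0.1212·(+0.81310)) = +2.5404 rad/s; magnitude 2.5404 rad/s.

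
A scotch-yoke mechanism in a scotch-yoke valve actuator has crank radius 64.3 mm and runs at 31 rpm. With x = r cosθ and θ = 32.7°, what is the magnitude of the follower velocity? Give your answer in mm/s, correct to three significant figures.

ω = 3.246 rad/s (from 31 rpm).
x = r cosθ ⇒ ẋ = −rω sinθ.
|v| = rω|sinθ| = 0.0643·3.246·|sin 32.7°| = 0.11277 m/s = 112.77 mm/s.

113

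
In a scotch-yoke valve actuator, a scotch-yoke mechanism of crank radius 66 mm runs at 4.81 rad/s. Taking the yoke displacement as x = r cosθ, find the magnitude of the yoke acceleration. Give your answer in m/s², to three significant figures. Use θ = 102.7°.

0.336

ω = 4.81 rad/s
x = r cosθ ⇒ ẍ = −rω² cosθ (ω constant).
|a| = rω²|cosθ| = 0.066·(4.81)²·|cos 102.7°| = 0.3357 m/s².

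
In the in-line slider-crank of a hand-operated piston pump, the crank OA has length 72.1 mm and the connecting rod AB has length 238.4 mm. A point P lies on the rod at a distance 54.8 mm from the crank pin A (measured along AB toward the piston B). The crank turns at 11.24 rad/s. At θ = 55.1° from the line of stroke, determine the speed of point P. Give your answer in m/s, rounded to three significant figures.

ω = 11.24 rad/s.  Crank-pin speed |V_A| = rω = 0.8104 m/s, perpendicular to OA.
Rod angle: sinφ = −(r/L) sinθ ⇒ φ = -14.362°; ω_rod = −rω cosθ/√(L²−r²sin²θ) = -2.0077 rad/s.
V_P = V_A + ω_rod × AP, with AP = 0.0548 m along the rod.
Components: V_Px = −rω sinθ − a·ω_rod·sinφ = -0.69194 m/s;  V_Py = rω cosθ + a·ω_rod·cosφ = +0.35709 m/s.
|V_P| = √(V_Px² + V_Py²) = 0.77865 m/s.

0.779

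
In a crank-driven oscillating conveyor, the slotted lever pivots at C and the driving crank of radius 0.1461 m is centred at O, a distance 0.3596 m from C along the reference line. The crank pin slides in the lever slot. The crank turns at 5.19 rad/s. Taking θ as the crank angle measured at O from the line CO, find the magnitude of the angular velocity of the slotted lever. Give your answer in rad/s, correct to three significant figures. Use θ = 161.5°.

2.90

ω = 5.19 rad/s
Crank pin A relative to C: A = (d + r cosθ, r sinθ); lever angle φ = atan2(r sinθ, d + r cosθ).
Differentiating tanφ: φ̇ = rω(d cosθ + r)/(d² + r² + 2dr cosθ).
d² + r² + 2dr cosθ = |CA|² = 0.0510121 m²;  d cosθ + r = -0.19492 m.
|ω_lever| = |0.1461·5.19·-0.19492| / 0.0510121 = 2.8973 rad/s.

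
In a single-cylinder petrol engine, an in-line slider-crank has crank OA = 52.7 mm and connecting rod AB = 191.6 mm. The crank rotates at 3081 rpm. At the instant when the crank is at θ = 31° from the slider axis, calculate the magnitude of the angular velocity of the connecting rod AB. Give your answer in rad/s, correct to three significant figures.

76.8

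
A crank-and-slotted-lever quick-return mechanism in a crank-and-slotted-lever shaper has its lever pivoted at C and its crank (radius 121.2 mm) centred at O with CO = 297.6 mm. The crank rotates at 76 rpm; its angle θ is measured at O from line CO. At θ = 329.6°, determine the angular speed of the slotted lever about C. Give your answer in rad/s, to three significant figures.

2.20

ω = 7.959 rad/s (from 76 rpm).
Crank pin A relative to C: A = (d + r cosθ, r sinθ); lever angle φ = atan2(r sinθ, d + r cosθ).
Differentiating tanφ: φ̇ = rω(d cosθ + r)/(d² + r² + 2dr cosθ).
d² + r² + 2dr cosθ = |CA|² = 0.165475 m²;  d cosθ + r = +0.37788 m.
|ω_lever| = |0.1212·7.959·+0.37788| / 0.165475 = 2.2028 rad/s.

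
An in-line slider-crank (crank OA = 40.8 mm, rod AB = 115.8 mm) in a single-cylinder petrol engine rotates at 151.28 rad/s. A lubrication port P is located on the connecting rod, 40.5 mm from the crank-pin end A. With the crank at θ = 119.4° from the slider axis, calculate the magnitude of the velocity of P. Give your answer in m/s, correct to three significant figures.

ω = 151.3 rad/s.  Crank-pin speed |V_A| = rω = 6.1722 m/s, perpendicular to OA.
Rod angle: sinφ = −(r/L) sinθ ⇒ φ = -17.876°; ω_rod = −rω cosθ/√(L²−r²sin²θ) = +27.493 rad/s.
V_P = V_A + ω_rod × AP, with AP = 0.0405 m along the rod.
Components: V_Px = −rω sinθ − a·ω_rod·sinφ = -5.0355 m/s;  V_Py = rω cosθ + a·ω_rod·cosφ = -1.9703 m/s.
|V_P| = √(V_Px² + V_Py²) = 5.4073 m/s.

5.41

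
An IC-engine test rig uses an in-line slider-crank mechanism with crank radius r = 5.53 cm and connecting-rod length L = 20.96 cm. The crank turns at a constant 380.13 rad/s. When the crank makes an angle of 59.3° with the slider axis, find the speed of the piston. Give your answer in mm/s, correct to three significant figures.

20600

ω = 380.1 rad/s
For an in-line slider-crank, x = r cosθ + √(L² − r² sin²θ), so v = −rω sinθ·[1 + r cosθ/√(L² − r² sin²θ)].
With r = 0.0553 m, L = 0.2096 m, θ = 59.3°: √(L² − r² sin²θ) = 0.20414 m.
v = −0.0553·380.1·0.85985·[1 + 0.0553·0.51054/0.20414] = -20.575 m/s.
|v| = 20.575 m/s = 20575 mm/s.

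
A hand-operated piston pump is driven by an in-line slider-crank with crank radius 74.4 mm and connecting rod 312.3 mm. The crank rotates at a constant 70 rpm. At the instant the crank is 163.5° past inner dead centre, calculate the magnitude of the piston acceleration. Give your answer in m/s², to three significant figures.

ω = 2π·70/60 = 7.33 rad/s
x(θ) = r cosθ + √(L² − r² sin²θ); with ω constant, a = ω²·d²x/dθ².
d²x/dθ² = −r cosθ − r²(cos2θ)/√u − r⁴ sin²2θ/(4u^{3/2}),  u = L² − r² sin²θ = 0.0970848 m².
Substituting r = 0.0744 m, L = 0.3123 m, θ = 163.5°: d²x/dθ² = +0.056362 m.
a = ω²·d²x/dθ² = (7.33)²·(+0.056362) = +3.0286 m/s²;  |a| = 3.0286 m/s².

3.03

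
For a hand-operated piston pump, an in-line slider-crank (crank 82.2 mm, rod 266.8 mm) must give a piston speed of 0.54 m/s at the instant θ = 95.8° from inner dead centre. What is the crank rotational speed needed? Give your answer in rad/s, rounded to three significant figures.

For an in-line slider-crank, |v_piston| = rω|sinθ|·[1 + r cosθ/√(L² − r² sin²θ)].
With r = 0.0822 m, L = 0.2668 m, θ = 95.8°: the bracketed kinematic factor |dx/dθ| = 0.079104 m.
ω = v/|dx/dθ| = 0.54/0.079104 = 6.8264 rad/s.

6.83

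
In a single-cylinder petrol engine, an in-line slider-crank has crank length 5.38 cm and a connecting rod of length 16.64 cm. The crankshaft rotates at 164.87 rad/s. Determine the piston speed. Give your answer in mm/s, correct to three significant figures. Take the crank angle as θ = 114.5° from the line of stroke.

ω = 164.9 rad/s
For an in-line slider-crank, x = r cosθ + √(L² − r² sin²θ), so v = −rω sinθ·[1 + r cosθ/√(L² − r² sin²θ)].
With r = 0.0538 m, L = 0.1664 m, θ = 114.5°: √(L² − r² sin²θ) = 0.15904 m.
v = −0.0538·164.9·0.90996·[1 + 0.0538·-0.41469/0.15904] = -6.9391 m/s.
|v| = 6.9391 m/s = 6939.1 mm/s.

6940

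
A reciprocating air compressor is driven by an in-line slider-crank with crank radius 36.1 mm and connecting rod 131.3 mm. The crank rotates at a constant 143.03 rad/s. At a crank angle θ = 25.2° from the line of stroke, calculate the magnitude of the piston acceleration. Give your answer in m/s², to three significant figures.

ω = 143 rad/s
x(θ) = r cosθ + √(L² − r² sin²θ); with ω constant, a = ω²·d²x/dθ².
d²x/dθ² = −r cosθ − r²(cos2θ)/√u − r⁴ sin²2θ/(4u^{3/2}),  u = L² − r² sin²θ = 0.0170034 m².
Substituting r = 0.0361 m, L = 0.1313 m, θ = 25.2°: d²x/dθ² = -0.039148 m.
a = ω²·d²x/dθ² = (143)²·(-0.039148) = -800.88 m/s²;  |a| = 800.88 m/s².

801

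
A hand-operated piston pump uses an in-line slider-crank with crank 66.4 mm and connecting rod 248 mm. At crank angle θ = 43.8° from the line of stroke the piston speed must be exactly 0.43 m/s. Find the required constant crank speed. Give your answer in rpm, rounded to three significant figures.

For an in-line slider-crank, |v_piston| = rω|sinθ|·[1 + r cosθ/√(L² − r² sin²θ)].
With r = 0.0664 m, L = 0.248 m, θ = 43.8°: the bracketed kinematic factor |dx/dθ| = 0.054996 m.
ω = v/|dx/dθ| = 0.43/0.054996 = 7.8187 rad/s.
N = 60ω/(2π) = 74.663 rpm.

74.7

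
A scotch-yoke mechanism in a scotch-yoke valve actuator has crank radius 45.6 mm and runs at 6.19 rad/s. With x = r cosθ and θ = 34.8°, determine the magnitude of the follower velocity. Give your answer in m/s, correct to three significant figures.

0.161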